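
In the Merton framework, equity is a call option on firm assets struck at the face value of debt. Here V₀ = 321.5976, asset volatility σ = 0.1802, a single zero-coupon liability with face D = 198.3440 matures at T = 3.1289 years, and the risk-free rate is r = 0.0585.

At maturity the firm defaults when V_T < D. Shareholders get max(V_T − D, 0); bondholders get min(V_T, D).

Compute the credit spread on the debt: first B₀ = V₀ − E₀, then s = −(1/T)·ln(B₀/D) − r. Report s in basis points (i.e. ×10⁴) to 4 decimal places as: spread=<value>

With assets at 321.5976 and a single debt payment of 198.3440 at 3.1289 years:
d₁ = [ln(V₀/D) + (r + σ²/2)T] / (σ√T)
   = [ln(321.5976/198.3440) + (0.0585 + 0.5·0.1802²)·3.1289] / (0.1802·√3.1289)
   = [0.483298 + 0.233842] / 0.318750 = 2.249848
d₂ = d₁ − σ√T = 2.249848 − 0.318750 = 1.931098
N(d₁) = 0.987771,  N(d₂) = 0.973265,  e^(−rT) = 0.832734
E₀ = V₀·N(d₁) − D·e^(−rT)·N(d₂)
   = 321.5976·0.987771 − 198.3440·0.832734·0.973265 = 156.912677
B₀ = V₀ − E₀ = 321.5976 − 156.912677 = 164.684923
spread = −(1/T)·ln(B₀/D) − r = −(1/3.1289)·ln(164.684923/198.3440) − 0.0585 = 0.00093584
in basis points: 0.00093584 × 10⁴ = 9.3584 bp

spread=9.3584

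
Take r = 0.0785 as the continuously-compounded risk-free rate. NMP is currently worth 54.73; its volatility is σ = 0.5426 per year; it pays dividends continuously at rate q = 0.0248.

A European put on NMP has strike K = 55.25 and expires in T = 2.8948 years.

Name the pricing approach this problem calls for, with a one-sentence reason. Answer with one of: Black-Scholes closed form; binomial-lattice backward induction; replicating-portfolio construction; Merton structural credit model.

Key observation: the instrument is a plain European put (strike 55.25) on a lognormal asset; the exact continuous-time formula applies directly.

framework: Black-Scholes closed form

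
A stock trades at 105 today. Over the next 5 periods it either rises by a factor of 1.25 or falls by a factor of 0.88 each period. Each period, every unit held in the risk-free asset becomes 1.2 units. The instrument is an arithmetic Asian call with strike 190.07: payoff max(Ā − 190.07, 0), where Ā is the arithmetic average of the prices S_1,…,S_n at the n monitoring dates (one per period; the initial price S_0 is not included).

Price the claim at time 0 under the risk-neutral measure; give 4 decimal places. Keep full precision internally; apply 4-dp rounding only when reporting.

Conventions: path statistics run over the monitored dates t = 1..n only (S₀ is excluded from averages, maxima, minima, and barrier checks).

Set p* = 0.8649 (from d < R < u); the path-dependent value is the discounted p*-expectation over all price paths.
Enumerate all 2^5 = 32 price paths (U = up ×1.25, D = down ×0.88); each path with k up-moves has probability p*^k·(1−p*)^(5−k).
DDDDD: Ā=72.7293, payoff=0.0000, prob=0.000045
UDDDD: Ā=103.3086, payoff=0.0000, prob=0.000288
DUDDD: Ā=95.5386, payoff=0.0000, prob=0.000288
UUDDD: Ā=135.7083, payoff=0.0000, prob=0.001846
DDUDD: Ā=88.7010, payoff=0.0000, prob=0.000288
UDUDD: Ā=125.9958, payoff=0.0000, prob=0.001846
DUUDD: Ā=118.2258, payoff=0.0000, prob=0.001846
UUUDD: Ā=167.9344, payoff=0.0000, prob=0.011814
DDDUD: Ā=82.6840, payoff=0.0000, prob=0.000288
UDDUD: Ā=117.4488, payoff=0.0000, prob=0.001846
DUDUD: Ā=109.6788, payoff=0.0000, prob=0.001846
UUDUD: Ā=155.7937, payoff=0.0000, prob=0.011814
DDUUD: Ā=102.8412, payoff=0.0000, prob=0.001846
UDUUD: Ā=146.0813, payoff=0.0000, prob=0.011814
DUUUD: Ā=138.3113, payoff=0.0000, prob=0.011814
UUUUD: Ā=196.4648, payoff=6.3948, prob=0.075607
DDDDU: Ā=77.3889, payoff=0.0000, prob=0.000288
UDDDU: Ā=109.9274, payoff=0.0000, prob=0.001846
DUDDU: Ā=102.1574, payoff=0.0000, prob=0.001846
UUDDU: Ā=145.1100, payoff=0.0000, prob=0.011814
DDUDU: Ā=95.3198, payoff=0.0000, prob=0.001846
UDUDU: Ā=135.3975, payoff=0.0000, prob=0.011814
DUUDU: Ā=127.6275, payoff=0.0000, prob=0.011814
UUUDU: Ā=181.2891, payoff=0.0000, prob=0.075607
DDDUU: Ā=89.3028, payoff=0.0000, prob=0.001846
UDDUU: Ā=126.8505, payoff=0.0000, prob=0.011814
DUDUU: Ā=119.0805, payoff=0.0000, prob=0.011814
UUDUU: Ā=169.1484, payoff=0.0000, prob=0.075607
DDUUU: Ā=112.2429, payoff=0.0000, prob=0.011814
UDUUU: Ā=159.4359, payoff=0.0000, prob=0.075607
DUUUU: Ā=151.6659, payoff=0.0000, prob=0.075607
UUUUU: Ā=215.4346, payoff=25.3646, prob=0.483884
Price = Σ prob·payoff / R^5 = 12.757004 / 2.488320 = 5.1268

price = 5.1268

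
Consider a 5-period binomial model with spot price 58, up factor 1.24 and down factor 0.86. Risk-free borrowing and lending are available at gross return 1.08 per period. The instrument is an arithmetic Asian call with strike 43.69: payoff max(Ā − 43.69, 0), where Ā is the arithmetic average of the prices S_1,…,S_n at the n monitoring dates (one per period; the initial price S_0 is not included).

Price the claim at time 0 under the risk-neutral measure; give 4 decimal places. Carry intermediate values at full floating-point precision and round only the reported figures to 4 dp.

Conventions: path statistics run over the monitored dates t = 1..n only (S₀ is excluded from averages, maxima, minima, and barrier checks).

price = 20.3926

With p* = (R−d)/(u−d) = 0.5789, sum probability × payoff across the paths and divide by R^5.
Enumerate all 2^5 = 32 price paths (U = up ×1.24, D = down ×0.86); each path with k up-moves has probability p*^k·(1−p*)^(5−k).
DDDDD: Ā=37.7359, payoff=0.0000, prob=0.013234
UDDDD: Ā=54.4098, payoff=10.7198, prob=0.018196
DUDDD: Ā=50.0018, payoff=6.3118, prob=0.018196
UUDDD: Ā=72.0957, payoff=28.4057, prob=0.025020
DDUDD: Ā=46.2110, payoff=2.5210, prob=0.018196
UDUDD: Ā=66.6298, payoff=22.9398, prob=0.025020
DUUDD: Ā=62.2218, payoff=18.5318, prob=0.025020
UUUDD: Ā=89.7151, payoff=46.0251, prob=0.034403
DDDUD: Ā=42.9508, payoff=0.0000, prob=0.018196
UDDUD: Ā=61.9291, payoff=18.2391, prob=0.025020
DUDUD: Ā=57.5211, payoff=13.8311, prob=0.025020
UUDUD: Ā=82.9374, payoff=39.2474, prob=0.034403
DDUUD: Ā=53.7302, payoff=10.0402, prob=0.025020
UDUUD: Ā=77.4714, payoff=33.7814, prob=0.034403
DUUUD: Ā=73.0634, payoff=29.3734, prob=0.034403
UUUUD: Ā=105.3473, payoff=61.6573, prob=0.047303
DDDDU: Ā=40.1471, payoff=0.0000, prob=0.018196
UDDDU: Ā=57.8865, payoff=14.1965, prob=0.025020
DUDDU: Ā=53.4785, payoff=9.7885, prob=0.025020
UUDDU: Ā=77.1085, payoff=33.4185, prob=0.034403
DDUDU: Ā=49.6876, payoff=5.9976, prob=0.025020
UDUDU: Ā=71.6426, payoff=27.9526, prob=0.034403
DUUDU: Ā=67.2346, payoff=23.5446, prob=0.034403
UUUDU: Ā=96.9429, payoff=53.2529, prob=0.047303
DDDUU: Ā=46.4274, payoff=2.7374, prob=0.025020
UDDUU: Ā=66.9419, payoff=23.2519, prob=0.034403
DUDUU: Ā=62.5339, payoff=18.8439, prob=0.034403
UUDUU: Ā=90.1651, payoff=46.4751, prob=0.047303
DDUUU: Ā=58.7430, payoff=15.0530, prob=0.034403
UDUUU: Ā=84.6992, payoff=41.0092, prob=0.047303
DUUUU: Ā=80.2912, payoff=36.6012, prob=0.047303
UUUUU: Ā=115.7687, payoff=72.0787, prob=0.065042
Price = Σ prob·payoff / R^5 = 29.963491 / 1.469328 = 20.3926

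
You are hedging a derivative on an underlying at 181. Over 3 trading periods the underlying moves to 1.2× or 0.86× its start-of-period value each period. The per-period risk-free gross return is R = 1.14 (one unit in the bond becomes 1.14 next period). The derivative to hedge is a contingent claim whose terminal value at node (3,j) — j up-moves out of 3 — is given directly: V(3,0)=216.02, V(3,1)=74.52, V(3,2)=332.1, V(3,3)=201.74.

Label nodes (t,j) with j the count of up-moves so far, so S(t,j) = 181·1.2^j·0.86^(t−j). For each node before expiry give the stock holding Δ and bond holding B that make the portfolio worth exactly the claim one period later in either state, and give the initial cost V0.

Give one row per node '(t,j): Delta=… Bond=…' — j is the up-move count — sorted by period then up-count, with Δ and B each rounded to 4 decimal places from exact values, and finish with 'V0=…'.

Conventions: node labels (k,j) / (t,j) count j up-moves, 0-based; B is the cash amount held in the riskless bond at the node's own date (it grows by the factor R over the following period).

(0,0): Delta=-0.2244 Bond=201.8290
(1,0): Delta=3.1020 Bond=-287.7033
(1,1): Delta=-0.7353 Bond=341.0398
(2,0): Delta=-3.1089 Bond=503.4489
(2,1): Delta=4.0558 Bond=-506.1455
(2,2): Delta=-1.4710 Bond=580.5562
V0=161.2073

The replicating-portfolio and risk-neutral prices coincide; use p* = (1.14−0.86)/(1.2−0.86) = 0.8235 for the latter.
Terminal payoffs: V(3,0)=216.0200, V(3,1)=74.5200, V(3,2)=332.1000, V(3,3)=201.7400
Node (2,0) S=133.8676: V=(p*·74.5200+(1−p*)·216.0200)/1.14=87.2724; Δ=(74.5200−216.0200)/(160.6411−115.1261)=-3.1089; B=V−Δ·S=503.4489
Node (2,1) S=186.7920: V=(p*·332.1000+(1−p*)·74.5200)/1.14=251.4427; Δ=(332.1000−74.5200)/(224.1504−160.6411)=4.0558; B=V−Δ·S=-506.1455
Node (2,2) S=260.6400: V=(p*·201.7400+(1−p*)·332.1000)/1.14=197.1445; Δ=(201.7400−332.1000)/(312.7680−224.1504)=-1.4710; B=V−Δ·S=580.5562
Node (1,0) S=155.6600: V=(p*·251.4427+(1−p*)·87.2724)/1.14=195.1504; Δ=(251.4427−87.2724)/(186.7920−133.8676)=3.1020; B=V−Δ·S=-287.7033
Node (1,1) S=217.2000: V=(p*·197.1445+(1−p*)·251.4427)/1.14=181.3391; Δ=(197.1445−251.4427)/(260.6400−186.7920)=-0.7353; B=V−Δ·S=341.0398
Node (0,0) S=181.0000: V=(p*·181.3391+(1−p*)·195.1504)/1.14=161.2073; Δ=(181.3391−195.1504)/(217.2000−155.6600)=-0.2244; B=V−Δ·S=201.8290
Verification: the root portfolio costs Δ(0,0)·S0 + B(0,0) = 161.2073, matching V0.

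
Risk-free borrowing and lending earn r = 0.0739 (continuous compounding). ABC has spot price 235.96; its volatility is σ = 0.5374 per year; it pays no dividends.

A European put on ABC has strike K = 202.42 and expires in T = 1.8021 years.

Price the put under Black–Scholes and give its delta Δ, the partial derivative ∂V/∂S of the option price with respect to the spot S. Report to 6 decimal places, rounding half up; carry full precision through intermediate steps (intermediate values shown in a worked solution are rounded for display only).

σ√T = 0.5374·√1.8021 = 0.721418
d₁ = (ln(S/K) + (r+σ²/2)T) / (σ√T) = (ln(235.96/202.42) + (0.0739+0.5374²/2)·1.8021) / 0.721418 = (0.153318 + 0.393397) / 0.721418 = 0.757833
d₂ = d₁ − σ√T = 0.757833 − 0.721418 = 0.036415
e^{−rT} = 0.875312
N(−d₁) = 0.224275,  N(−d₂) = 0.485476
Put price V = K·e^{−rT}·N(−d₂) − S·N(−d₁) = 86.016864 − 52.920010 = 33.096854
Δ = −N(−d₁) = -0.224275

price = 33.096854
Δ = -0.224275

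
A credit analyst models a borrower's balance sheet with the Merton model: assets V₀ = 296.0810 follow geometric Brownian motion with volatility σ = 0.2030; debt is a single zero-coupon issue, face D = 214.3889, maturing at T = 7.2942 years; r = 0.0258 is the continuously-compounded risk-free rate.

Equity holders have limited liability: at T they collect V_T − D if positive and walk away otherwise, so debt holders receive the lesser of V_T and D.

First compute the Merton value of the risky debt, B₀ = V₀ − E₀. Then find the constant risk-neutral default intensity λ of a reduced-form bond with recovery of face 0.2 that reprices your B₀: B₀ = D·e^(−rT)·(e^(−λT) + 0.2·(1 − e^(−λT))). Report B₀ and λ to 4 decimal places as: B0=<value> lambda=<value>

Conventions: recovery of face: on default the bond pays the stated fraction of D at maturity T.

Equity is a call on the firm's assets struck at D = 214.3889:
d₁ = [ln(V₀/D) + (r + σ²/2)T] / (σ√T)
   = [ln(296.0810/214.3889) + (0.0258 + 0.5·0.2030²)·7.2942] / (0.2030·√7.2942)
   = [0.322841 + 0.338484] / 0.548258 = 1.206230
d₂ = d₁ − σ√T = 1.206230 − 0.548258 = 0.657972
N(d₁) = 0.886136,  N(d₂) = 0.744722,  e^(−rT) = 0.828457
E₀ = V₀·N(d₁) − D·e^(−rT)·N(d₂)
   = 296.0810·0.886136 − 214.3889·0.828457·0.744722 = 130.096364
B₀ = V₀ − E₀ = 296.0810 − 130.096364 = 165.984636
e^(−λT) = (B₀·e^(rT)/D − 0.2)/(1 − 0.2) = (165.9846·1.207063/214.3889 − 0.2)/0.8 = 0.91816865
λ = −ln(0.91816865)/7.2942 = 0.011704

B0=165.9846 lambda=0.0117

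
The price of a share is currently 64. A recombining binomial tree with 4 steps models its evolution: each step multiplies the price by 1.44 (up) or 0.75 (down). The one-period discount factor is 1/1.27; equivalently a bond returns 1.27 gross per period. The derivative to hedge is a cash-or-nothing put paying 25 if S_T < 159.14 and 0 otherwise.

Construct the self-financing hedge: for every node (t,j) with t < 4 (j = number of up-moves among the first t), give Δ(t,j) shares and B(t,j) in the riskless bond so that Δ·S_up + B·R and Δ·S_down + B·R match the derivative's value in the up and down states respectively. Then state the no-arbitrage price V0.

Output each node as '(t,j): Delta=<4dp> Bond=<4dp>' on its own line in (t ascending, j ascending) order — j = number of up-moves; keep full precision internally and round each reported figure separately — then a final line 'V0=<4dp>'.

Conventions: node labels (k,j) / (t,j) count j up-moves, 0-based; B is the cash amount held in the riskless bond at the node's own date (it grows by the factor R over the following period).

Since d<R<u, set p* = (R−d)/(u−d) = 0.7536; price each node as the discounted p*-expectation of its children.
Payoffs at expiry: V(4,0)=25.0000, V(4,1)=25.0000, V(4,2)=25.0000, V(4,3)=25.0000, V(4,4)=0.0000
(3,0): S=27.0000. Δ = (V_up−V_dn)/(S_up−S_dn) = (25.0000−25.0000)/(38.8800−20.2500) = 0.0000. V = [p*·25.0000 + (1−p*)·25.0000]/1.27 = 19.6850. B = V − Δ·S = 19.6850.
(3,1): S=51.8400. Δ = (V_up−V_dn)/(S_up−S_dn) = (25.0000−25.0000)/(74.6496−38.8800) = 0.0000. V = [p*·25.0000 + (1−p*)·25.0000]/1.27 = 19.6850. B = V − Δ·S = 19.6850.
(3,2): S=99.5328. Δ = (V_up−V_dn)/(S_up−S_dn) = (25.0000−25.0000)/(143.3272−74.6496) = 0.0000. V = [p*·25.0000 + (1−p*)·25.0000]/1.27 = 19.6850. B = V − Δ·S = 19.6850.
(3,3): S=191.1030. Δ = (V_up−V_dn)/(S_up−S_dn) = (0.0000−25.0000)/(275.1883−143.3272) = -0.1896. V = [p*·0.0000 + (1−p*)·25.0000]/1.27 = 4.8499. B = V − Δ·S = 41.0818.
(2,0): S=36.0000. Δ = (V_up−V_dn)/(S_up−S_dn) = (19.6850−19.6850)/(51.8400−27.0000) = 0.0000. V = [p*·19.6850 + (1−p*)·19.6850]/1.27 = 15.5000. B = V − Δ·S = 15.5000.
(2,1): S=69.1200. Δ = (V_up−V_dn)/(S_up−S_dn) = (19.6850−19.6850)/(99.5328−51.8400) = 0.0000. V = [p*·19.6850 + (1−p*)·19.6850]/1.27 = 15.5000. B = V − Δ·S = 15.5000.
(2,2): S=132.7104. Δ = (V_up−V_dn)/(S_up−S_dn) = (4.8499−19.6850)/(191.1030−99.5328) = -0.1620. V = [p*·4.8499 + (1−p*)·19.6850]/1.27 = 6.6968. B = V − Δ·S = 28.1970.
(1,0): S=48.0000. Δ = (V_up−V_dn)/(S_up−S_dn) = (15.5000−15.5000)/(69.1200−36.0000) = 0.0000. V = [p*·15.5000 + (1−p*)·15.5000]/1.27 = 12.2047. B = V − Δ·S = 12.2047.
(1,1): S=92.1600. Δ = (V_up−V_dn)/(S_up−S_dn) = (6.6968−15.5000)/(132.7104−69.1200) = -0.1384. V = [p*·6.6968 + (1−p*)·15.5000]/1.27 = 6.9809. B = V − Δ·S = 19.7392.
(0,0): S=64.0000. Δ = (V_up−V_dn)/(S_up−S_dn) = (6.9809−12.2047)/(92.1600−48.0000) = -0.1183. V = [p*·6.9809 + (1−p*)·12.2047]/1.27 = 6.5102. B = V − Δ·S = 14.0810.
Verification: the root portfolio costs Δ(0,0)·S0 + B(0,0) = 6.5102, matching V0.

(0,0): Delta=-0.1183 Bond=14.0810
(1,0): Delta=0.0000 Bond=12.2047
(1,1): Delta=-0.1384 Bond=19.7392
(2,0): Delta=0.0000 Bond=15.5000
(2,1): Delta=0.0000 Bond=15.5000
(2,2): Delta=-0.1620 Bond=28.1970
(3,0): Delta=0.0000 Bond=19.6850
(3,1): Delta=0.0000 Bond=19.6850
(3,2): Delta=0.0000 Bond=19.6850
(3,3): Delta=-0.1896 Bond=41.0818
V0=6.5102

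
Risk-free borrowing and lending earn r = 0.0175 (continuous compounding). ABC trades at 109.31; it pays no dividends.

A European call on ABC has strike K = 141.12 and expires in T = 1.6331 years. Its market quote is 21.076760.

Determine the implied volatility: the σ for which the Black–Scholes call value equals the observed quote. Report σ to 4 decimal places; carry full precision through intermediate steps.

At σ = 0.5405 the Black–Scholes value reproduces the quote:
σ√T = 0.5405·√1.6331 = 0.690720
d₁ = (ln(S/K) + (r+σ²/2)T) / (σ√T) = (ln(109.31/141.12) + (0.0175+0.5405²/2)·1.6331) / 0.690720 = (-0.255423 + 0.267126) / 0.690720 = 0.016944
d₂ = d₁ − σ√T = 0.016944 − 0.690720 = -0.673776
e^{−rT} = 0.971825
N(d₁) = 0.506759,  N(d₂) = 0.250227
V = S·N(d₁) − K·e^{−rT}·N(d₂) = 55.393871 − 34.317112 = 21.076760 (equal to the quote); since ∂V/∂σ > 0 for all σ, the implied volatility is unique

sigma = 0.5405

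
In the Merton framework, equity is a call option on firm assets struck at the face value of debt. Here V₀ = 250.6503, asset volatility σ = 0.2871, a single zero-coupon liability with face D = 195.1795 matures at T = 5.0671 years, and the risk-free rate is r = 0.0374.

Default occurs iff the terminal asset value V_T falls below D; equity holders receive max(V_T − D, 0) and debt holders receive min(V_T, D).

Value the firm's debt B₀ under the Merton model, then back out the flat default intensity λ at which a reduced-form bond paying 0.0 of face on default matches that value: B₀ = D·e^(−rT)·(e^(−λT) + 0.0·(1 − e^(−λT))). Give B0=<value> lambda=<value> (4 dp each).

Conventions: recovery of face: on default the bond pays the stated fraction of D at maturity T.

Apply the equity-as-call identities (strike 195.1795, horizon 5.0671 years):
d₁ = [ln(V₀/D) + (r + σ²/2)T] / (σ√T)
   = [ln(250.6503/195.1795) + (0.0374 + 0.5·0.2871²)·5.0671] / (0.2871·√5.0671)
   = [0.250139 + 0.398341] / 0.646268 = 1.003422
d₂ = d₁ − σ√T = 1.003422 − 0.646268 = 0.357154
N(d₁) = 0.842171,  N(d₂) = 0.639512,  e^(−rT) = 0.827365
E₀ = V₀·N(d₁) − D·e^(−rT)·N(d₂)
   = 250.6503·0.842171 − 195.1795·0.827365·0.639512 = 107.819196
B₀ = V₀ − E₀ = 250.6503 − 107.819196 = 142.831104
e^(−λT) = (B₀·e^(rT)/D − 0)/(1 − 0) = (142.8311·1.208657/195.1795 − 0)/1 = 0.88448715
λ = −ln(0.88448715)/5.0671 = 0.024224

B0=142.8311 lambda=0.0242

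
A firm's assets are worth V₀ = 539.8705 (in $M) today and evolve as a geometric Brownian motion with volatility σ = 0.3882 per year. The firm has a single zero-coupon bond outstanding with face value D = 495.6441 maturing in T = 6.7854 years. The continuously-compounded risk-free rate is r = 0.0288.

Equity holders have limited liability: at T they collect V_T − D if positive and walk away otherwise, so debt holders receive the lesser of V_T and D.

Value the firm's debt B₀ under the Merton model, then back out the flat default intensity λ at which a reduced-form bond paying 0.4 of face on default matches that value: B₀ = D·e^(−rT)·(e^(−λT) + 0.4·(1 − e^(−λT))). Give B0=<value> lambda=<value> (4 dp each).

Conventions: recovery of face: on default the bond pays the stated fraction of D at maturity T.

Equity is a call on the firm's assets struck at D = 495.6441:
d₁ = [ln(V₀/D) + (r + σ²/2)T] / (σ√T)
   = [ln(539.8705/495.6441) + (0.0288 + 0.5·0.3882²)·6.7854] / (0.3882·√6.7854)
   = [0.085471 + 0.706697] / 1.011214 = 0.783383
d₂ = d₁ − σ√T = 0.783383 − 1.011214 = -0.227832
N(d₁) = 0.783299,  N(d₂) = 0.409889,  e^(−rT) = 0.822490
E₀ = V₀·N(d₁) − D·e^(−rT)·N(d₂)
   = 539.8705·0.783299 − 495.6441·0.822490·0.409889 = 255.783899
B₀ = V₀ − E₀ = 539.8705 − 255.783899 = 284.086601
e^(−λT) = (B₀·e^(rT)/D − 0.4)/(1 − 0.4) = (284.0866·1.215821/495.6441 − 0.4)/0.6 = 0.49477975
λ = −ln(0.49477975)/6.7854 = 0.103699

B0=284.0866 lambda=0.1037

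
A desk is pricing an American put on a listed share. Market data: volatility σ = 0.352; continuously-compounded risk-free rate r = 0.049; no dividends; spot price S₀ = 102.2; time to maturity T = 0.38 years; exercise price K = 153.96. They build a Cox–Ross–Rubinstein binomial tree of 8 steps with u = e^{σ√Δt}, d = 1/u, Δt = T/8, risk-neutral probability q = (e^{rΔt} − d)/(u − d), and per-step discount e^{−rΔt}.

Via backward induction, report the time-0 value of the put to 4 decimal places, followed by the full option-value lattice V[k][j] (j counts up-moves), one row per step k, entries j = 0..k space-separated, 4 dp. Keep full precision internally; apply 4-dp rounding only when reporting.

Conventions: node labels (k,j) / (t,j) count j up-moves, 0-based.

params: Δt=0.04750 u=1.07974 d=0.92615 q=0.49600 e^(-rΔt)=0.99768
t_8 payoffs: 98.6364 89.4621 78.7665 66.2971 51.7600 34.8122 15.0539 0.0000 0.0000
k=7: node(7,0) S=59.7348 payoff=94.2252 vs cont=93.8672 → 94.2252 [stop]  node(7,1) S=69.6407 payoff=84.3193 vs cont=83.9614 → 84.3193 [stop]  node(7,2) S=81.1892 payoff=72.7708 vs cont=72.4129 → 72.7708 [stop]  node(7,3) S=94.6528 payoff=59.3072 vs cont=58.9493 → 59.3072 [stop]  node(7,4) S=110.3490 payoff=43.6110 vs cont=43.2530 → 43.6110 [stop]  node(7,5) S=128.6482 payoff=25.3118 vs cont=24.9539 → 25.3118 [stop]  node(7,6) S=149.9819 payoff=3.9781 vs cont=7.5695 → 7.5695 [wait]  node(7,7) S=174.8534 payoff=0.0000 vs cont=0.0000 → 0.0000 [wait]
k=6: node(6,0) S=64.4979 payoff=89.4621 vs cont=89.1042 → 89.4621 [stop]  node(6,1) S=75.1935 payoff=78.7665 vs cont=78.4085 → 78.7665 [stop]  node(6,2) S=87.6629 payoff=66.2971 vs cont=65.9392 → 66.2971 [stop]  node(6,3) S=102.2000 payoff=51.7600 vs cont=51.4021 → 51.7600 [stop]  node(6,4) S=119.1478 payoff=34.8122 vs cont=34.4543 → 34.8122 [stop]  node(6,5) S=138.9061 payoff=15.0539 vs cont=16.4732 → 16.4732 [wait]  node(6,6) S=161.9409 payoff=0.0000 vs cont=3.8061 → 3.8061 [wait]
k=5: node(5,0) S=69.6407 payoff=84.3193 vs cont=83.9614 → 84.3193 [stop]  node(5,1) S=81.1892 payoff=72.7708 vs cont=72.4129 → 72.7708 [stop]  node(5,2) S=94.6528 payoff=59.3072 vs cont=58.9493 → 59.3072 [stop]  node(5,3) S=110.3490 payoff=43.6110 vs cont=43.2530 → 43.6110 [stop]  node(5,4) S=128.6482 payoff=25.3118 vs cont=25.6562 → 25.6562 [wait]  node(5,5) S=149.9819 payoff=3.9781 vs cont=10.1666 → 10.1666 [wait]
k=4: node(4,0) S=75.1935 payoff=78.7665 vs cont=78.4085 → 78.7665 [stop]  node(4,1) S=87.6629 payoff=66.2971 vs cont=65.9392 → 66.2971 [stop]  node(4,2) S=102.2000 payoff=51.7600 vs cont=51.4021 → 51.7600 [stop]  node(4,3) S=119.1478 payoff=34.8122 vs cont=34.6247 → 34.8122 [stop]  node(4,4) S=138.9061 payoff=15.0539 vs cont=17.9315 → 17.9315 [wait]
k=3: node(3,0) S=81.1892 payoff=72.7708 vs cont=72.4129 → 72.7708 [stop]  node(3,1) S=94.6528 payoff=59.3072 vs cont=58.9493 → 59.3072 [stop]  node(3,2) S=110.3490 payoff=43.6110 vs cont=43.2530 → 43.6110 [stop]  node(3,3) S=128.6482 payoff=25.3118 vs cont=26.3779 → 26.3779 [wait]
k=2: node(2,0) S=87.6629 payoff=66.2971 vs cont=65.9392 → 66.2971 [stop]  node(2,1) S=102.2000 payoff=51.7600 vs cont=51.4021 → 51.7600 [stop]  node(2,2) S=119.1478 payoff=34.8122 vs cont=34.9818 → 34.9818 [wait]
k=1: node(1,0) S=94.6528 payoff=59.3072 vs cont=58.9493 → 59.3072 [stop]  node(1,1) S=110.3490 payoff=43.6110 vs cont=43.3370 → 43.6110 [stop]
k=0: node(0,0) S=102.2000 payoff=51.7600 vs cont=51.4021 → 51.7600 [stop]

price = 51.7600
tree:
51.7600
59.3072 43.6110
66.2971 51.7600 34.9818
72.7708 59.3072 43.6110 26.3779
78.7665 66.2971 51.7600 34.8122 17.9315
84.3193 72.7708 59.3072 43.6110 25.6562 10.1666
89.4621 78.7665 66.2971 51.7600 34.8122 16.4732 3.8061
94.2252 84.3193 72.7708 59.3072 43.6110 25.3118 7.5695 0.0000
98.6364 89.4621 78.7665 66.2971 51.7600 34.8122 15.0539 0.0000 0.0000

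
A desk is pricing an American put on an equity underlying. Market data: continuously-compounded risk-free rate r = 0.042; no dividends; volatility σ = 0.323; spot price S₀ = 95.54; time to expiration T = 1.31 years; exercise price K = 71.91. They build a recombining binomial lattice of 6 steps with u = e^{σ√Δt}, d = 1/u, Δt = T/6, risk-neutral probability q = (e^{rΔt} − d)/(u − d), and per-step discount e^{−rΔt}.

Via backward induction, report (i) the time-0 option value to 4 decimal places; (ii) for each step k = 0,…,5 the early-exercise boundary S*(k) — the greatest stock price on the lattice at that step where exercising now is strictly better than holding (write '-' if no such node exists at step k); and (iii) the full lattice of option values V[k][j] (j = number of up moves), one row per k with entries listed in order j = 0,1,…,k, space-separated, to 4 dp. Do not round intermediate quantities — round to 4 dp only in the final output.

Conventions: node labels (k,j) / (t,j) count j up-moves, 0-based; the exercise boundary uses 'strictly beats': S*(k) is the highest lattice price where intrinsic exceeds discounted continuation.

price = 2.8386
boundary = - - - - 52.2397 60.7501
tree:
2.8386
4.8028 0.8697
7.9507 1.6520 0.0806
12.7768 3.1310 0.1604 0.0000
19.6703 5.9192 0.3191 0.0000 0.0000
26.9884 11.1599 0.6349 0.0000 0.0000 0.0000
33.2814 19.6703 1.2631 0.0000 0.0000 0.0000 0.0000

params: Δt=0.21833 u=1.16291 d=0.85991 q=0.49274 e^(-rΔt)=0.99087
t_6 payoffs: 33.2814 19.6703 1.2631 0.0000 0.0000 0.0000 0.0000
t_5: node(5,0) S=44.9216 payoff=26.9884 vs cont=26.3320 → 26.9884 [stop]  node(5,1) S=60.7501 payoff=11.1599 vs cont=10.5035 → 11.1599 [stop]  node(5,2) S=82.1560 payoff=0.0000 vs cont=0.6349 → 0.6349 [wait]  node(5,3) S=111.1044 payoff=0.0000 vs cont=0.0000 → 0.0000 [wait]  node(5,4) S=150.2531 payoff=0.0000 vs cont=0.0000 → 0.0000 [wait]  node(5,5) S=203.1963 payoff=0.0000 vs cont=0.0000 → 0.0000 [wait]  ⇒ S*(5)=60.7501
t_4: node(4,0) S=52.2397 payoff=19.6703 vs cont=19.0139 → 19.6703 [stop]  node(4,1) S=70.6469 payoff=1.2631 vs cont=5.9192 → 5.9192 [wait]  node(4,2) S=95.5400 payoff=0.0000 vs cont=0.3191 → 0.3191 [wait]  node(4,3) S=129.2044 payoff=0.0000 vs cont=0.0000 → 0.0000 [wait]  node(4,4) S=174.7309 payoff=0.0000 vs cont=0.0000 → 0.0000 [wait]  ⇒ S*(4)=52.2397
t_3: node(3,0) S=60.7501 payoff=11.1599 vs cont=12.7768 → 12.7768 [wait]  node(3,1) S=82.1560 payoff=0.0000 vs cont=3.1310 → 3.1310 [wait]  node(3,2) S=111.1044 payoff=0.0000 vs cont=0.1604 → 0.1604 [wait]  node(3,3) S=150.2531 payoff=0.0000 vs cont=0.0000 → 0.0000 [wait]  ⇒ S*(3)=-
t_2: node(2,0) S=70.6469 payoff=1.2631 vs cont=7.9507 → 7.9507 [wait]  node(2,1) S=95.5400 payoff=0.0000 vs cont=1.6520 → 1.6520 [wait]  node(2,2) S=129.2044 payoff=0.0000 vs cont=0.0806 → 0.0806 [wait]  ⇒ S*(2)=-
t_1: node(1,0) S=82.1560 payoff=0.0000 vs cont=4.8028 → 4.8028 [wait]  node(1,1) S=111.1044 payoff=0.0000 vs cont=0.8697 → 0.8697 [wait]  ⇒ S*(1)=-
t_0: node(0,0) S=95.5400 payoff=0.0000 vs cont=2.8386 → 2.8386 [wait]  ⇒ S*(0)=-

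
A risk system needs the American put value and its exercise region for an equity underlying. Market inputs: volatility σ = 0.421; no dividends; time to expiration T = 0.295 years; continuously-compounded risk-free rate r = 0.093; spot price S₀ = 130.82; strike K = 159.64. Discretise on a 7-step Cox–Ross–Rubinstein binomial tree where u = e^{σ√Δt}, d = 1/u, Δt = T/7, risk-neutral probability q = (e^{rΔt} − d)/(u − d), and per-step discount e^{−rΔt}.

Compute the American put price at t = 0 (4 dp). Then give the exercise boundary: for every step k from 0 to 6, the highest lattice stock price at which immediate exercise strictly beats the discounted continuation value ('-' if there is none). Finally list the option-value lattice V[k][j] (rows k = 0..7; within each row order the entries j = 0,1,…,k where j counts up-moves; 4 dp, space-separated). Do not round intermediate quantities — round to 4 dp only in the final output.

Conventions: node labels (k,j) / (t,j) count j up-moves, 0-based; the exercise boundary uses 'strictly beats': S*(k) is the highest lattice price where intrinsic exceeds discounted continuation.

Δt=0.04214, u=1.09027, d=0.91720, q=0.50110, disc=e^(-rΔt)=0.99609
k=7 terminal: V=max(K-S,0) → 88.2012 74.7214 58.6982 39.6514 17.0108 0.0000 0.0000 0.0000
k=6: j=0 S=77.8876 intr=81.7524 cont=81.1280 V=81.7524[EX]; j=1 S=92.5842 intr=67.0558 cont=66.4313 V=67.0558[EX]; j=2 S=110.0539 intr=49.5861 cont=48.9616 V=49.5861[EX]; j=3 S=130.8200 intr=28.8200 cont=28.1955 V=28.8200[EX]; j=4 S=155.5044 intr=4.1356 cont=8.4535 V=8.4535[hold]; j=5 S=184.8466 intr=0.0000 cont=0.0000 V=0.0000[hold]; j=6 S=219.7253 intr=0.0000 cont=0.0000 V=0.0000[hold]  S*(6)=130.8200
k=5: j=0 S=84.9186 intr=74.7214 cont=74.0970 V=74.7214[EX]; j=1 S=100.9418 intr=58.6982 cont=58.0737 V=58.6982[EX]; j=2 S=119.9886 intr=39.6514 cont=39.0270 V=39.6514[EX]; j=3 S=142.6292 intr=17.0108 cont=18.5416 V=18.5416[hold]; j=4 S=169.5419 intr=0.0000 cont=4.2010 V=4.2010[hold]; j=5 S=201.5328 intr=0.0000 cont=0.0000 V=0.0000[hold]  S*(5)=119.9886
k=4: j=0 S=92.5842 intr=67.0558 cont=66.4313 V=67.0558[EX]; j=1 S=110.0539 intr=49.5861 cont=48.9616 V=49.5861[EX]; j=2 S=130.8200 intr=28.8200 cont=28.9596 V=28.9596[hold]; j=3 S=155.5044 intr=4.1356 cont=11.3111 V=11.3111[hold]; j=4 S=184.8466 intr=0.0000 cont=2.0877 V=2.0877[hold]  S*(4)=110.0539
k=3: j=0 S=100.9418 intr=58.6982 cont=58.0737 V=58.6982[EX]; j=1 S=119.9886 intr=39.6514 cont=39.0967 V=39.6514[EX]; j=2 S=142.6292 intr=17.0108 cont=20.0373 V=20.0373[hold]; j=3 S=169.5419 intr=0.0000 cont=6.6631 V=6.6631[hold]  S*(3)=119.9886
k=2: j=0 S=110.0539 intr=49.5861 cont=48.9616 V=49.5861[EX]; j=1 S=130.8200 intr=28.8200 cont=29.7062 V=29.7062[hold]; j=2 S=155.5044 intr=4.1356 cont=13.2834 V=13.2834[hold]  S*(2)=110.0539
k=1: j=0 S=119.9886 intr=39.6514 cont=39.4693 V=39.6514[EX]; j=1 S=142.6292 intr=17.0108 cont=21.3928 V=21.3928[hold]  S*(1)=119.9886
k=0: j=0 S=130.8200 intr=28.8200 cont=30.3828 V=30.3828[hold]  S*(0)=-

price = 30.3828
boundary = - 119.9886 110.0539 119.9886 110.0539 119.9886 130.8200
tree:
30.3828
39.6514 21.3928
49.5861 29.7062 13.2834
58.6982 39.6514 20.0373 6.6631
67.0558 49.5861 28.9596 11.3111 2.0877
74.7214 58.6982 39.6514 18.5416 4.2010 0.0000
81.7524 67.0558 49.5861 28.8200 8.4535 0.0000 0.0000
88.2012 74.7214 58.6982 39.6514 17.0108 0.0000 0.0000 0.0000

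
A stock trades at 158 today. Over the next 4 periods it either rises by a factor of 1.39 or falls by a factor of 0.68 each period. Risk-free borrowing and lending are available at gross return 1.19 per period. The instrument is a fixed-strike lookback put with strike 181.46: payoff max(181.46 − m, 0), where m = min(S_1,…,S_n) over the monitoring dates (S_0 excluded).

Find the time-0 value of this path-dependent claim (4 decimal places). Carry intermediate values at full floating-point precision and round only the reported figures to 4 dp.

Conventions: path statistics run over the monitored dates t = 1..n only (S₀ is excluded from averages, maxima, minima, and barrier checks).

With p* = (R−d)/(u−d) = 0.7183, sum probability × payoff across the paths and divide by R^4.
Enumerate all 2^4 = 16 price paths (U = up ×1.39, D = down ×0.68); each path with k up-moves has probability p*^k·(1−p*)^(4−k).
DDDD: m=33.7826, payoff=147.6774, prob=0.006296
UDDD: m=69.0556, payoff=112.4044, prob=0.016056
DUDD: m=69.0556, payoff=112.4044, prob=0.016056
UUDD: m=141.1577, payoff=40.3023, prob=0.040942
DDUD: m=69.0556, payoff=112.4044, prob=0.016056
UDUD: m=141.1577, payoff=40.3023, prob=0.040942
DUUD: m=107.4400, payoff=74.0200, prob=0.040942
UUUD: m=219.6200, payoff=0.0000, prob=0.104402
DDDU: m=49.6803, payoff=131.7797, prob=0.016056
UDDU: m=101.5523, payoff=79.9077, prob=0.040942
DUDU: m=101.5523, payoff=79.9077, prob=0.040942
UUDU: m=207.5848, payoff=0.0000, prob=0.104402
DDUU: m=73.0592, payoff=108.4008, prob=0.040942
UDUU: m=149.3416, payoff=32.1184, prob=0.104402
DUUU: m=107.4400, payoff=74.0200, prob=0.104402
UUUU: m=219.6200, payoff=0.0000, prob=0.266224
Price = Σ prob·payoff / R^4 = 36.852678 / 2.005339 = 18.3773

price = 18.3773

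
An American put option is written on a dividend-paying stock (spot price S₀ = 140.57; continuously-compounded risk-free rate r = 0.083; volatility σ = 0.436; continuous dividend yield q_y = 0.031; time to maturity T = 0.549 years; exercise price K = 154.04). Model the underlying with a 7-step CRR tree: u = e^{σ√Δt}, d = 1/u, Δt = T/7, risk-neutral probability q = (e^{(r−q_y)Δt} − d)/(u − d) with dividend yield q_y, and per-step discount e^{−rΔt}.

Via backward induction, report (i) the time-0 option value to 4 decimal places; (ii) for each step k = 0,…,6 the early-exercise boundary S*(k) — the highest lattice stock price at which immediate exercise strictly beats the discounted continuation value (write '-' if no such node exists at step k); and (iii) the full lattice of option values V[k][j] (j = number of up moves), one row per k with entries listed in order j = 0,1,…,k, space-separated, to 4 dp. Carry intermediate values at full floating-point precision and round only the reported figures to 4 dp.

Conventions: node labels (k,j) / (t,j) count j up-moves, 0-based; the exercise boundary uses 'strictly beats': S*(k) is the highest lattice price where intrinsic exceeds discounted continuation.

price = 23.7970
boundary = - - - 97.4558 110.1123 97.4558 110.1123
tree:
23.7970
33.0018 14.3895
44.1268 21.6887 6.8694
56.5842 31.5552 11.5536 2.0116
67.7860 43.9277 18.9046 3.9408 0.0000
77.7002 56.5842 29.7288 7.7200 0.0000 0.0000
86.4749 67.7860 43.9277 15.1236 0.0000 0.0000 0.0000
94.2409 77.7002 56.5842 29.6274 0.0000 0.0000 0.0000 0.0000

Δt=0.07843  u=1.12987  d=0.88506  q=0.48621  discount=0.99351
step 7 (expiry): payoffs max(K−S,0) = 94.2409 77.7002 56.5842 29.6274 0.0000 0.0000 0.0000 0.0000
step 6: (k=6,j=0): S=67.5651, K−S=86.4749, hold=85.6395 ⇒ V=86.4749 exercise | (k=6,j=1): S=86.2540, K−S=67.7860, hold=66.9960 ⇒ V=67.7860 exercise | (k=6,j=2): S=110.1123, K−S=43.9277, hold=43.1956 ⇒ V=43.9277 exercise | (k=6,j=3): S=140.5700, K−S=13.4700, hold=15.1236 ⇒ V=15.1236 continue | (k=6,j=4): S=179.4524, K−S=0.0000, hold=0.0000 ⇒ V=0.0000 continue | (k=6,j=5): S=229.0899, K−S=0.0000, hold=0.0000 ⇒ V=0.0000 continue | (k=6,j=6): S=292.4574, K−S=0.0000, hold=0.0000 ⇒ V=0.0000 continue  boundary S*=110.1123
step 5: (k=5,j=0): S=76.3398, K−S=77.7002, hold=76.8861 ⇒ V=77.7002 exercise | (k=5,j=1): S=97.4558, K−S=56.5842, hold=55.8214 ⇒ V=56.5842 exercise | (k=5,j=2): S=124.4126, K−S=29.6274, hold=29.7288 ⇒ V=29.7288 continue | (k=5,j=3): S=158.8258, K−S=0.0000, hold=7.7200 ⇒ V=7.7200 continue | (k=5,j=4): S=202.7578, K−S=0.0000, hold=0.0000 ⇒ V=0.0000 continue | (k=5,j=5): S=258.8417, K−S=0.0000, hold=0.0000 ⇒ V=0.0000 continue  boundary S*=97.4558
step 4: (k=4,j=0): S=86.2540, K−S=67.7860, hold=66.9960 ⇒ V=67.7860 exercise | (k=4,j=1): S=110.1123, K−S=43.9277, hold=43.2446 ⇒ V=43.9277 exercise | (k=4,j=2): S=140.5700, K−S=13.4700, hold=18.9046 ⇒ V=18.9046 continue | (k=4,j=3): S=179.4524, K−S=0.0000, hold=3.9408 ⇒ V=3.9408 continue | (k=4,j=4): S=229.0899, K−S=0.0000, hold=0.0000 ⇒ V=0.0000 continue  boundary S*=110.1123
step 3: (k=3,j=0): S=97.4558, K−S=56.5842, hold=55.8214 ⇒ V=56.5842 exercise | (k=3,j=1): S=124.4126, K−S=29.6274, hold=31.5552 ⇒ V=31.5552 continue | (k=3,j=2): S=158.8258, K−S=0.0000, hold=11.5536 ⇒ V=11.5536 continue | (k=3,j=3): S=202.7578, K−S=0.0000, hold=2.0116 ⇒ V=2.0116 continue  boundary S*=97.4558
step 2: (k=2,j=0): S=110.1123, K−S=43.9277, hold=44.1268 ⇒ V=44.1268 continue | (k=2,j=1): S=140.5700, K−S=13.4700, hold=21.6887 ⇒ V=21.6887 continue | (k=2,j=2): S=179.4524, K−S=0.0000, hold=6.8694 ⇒ V=6.8694 continue  boundary S*=-
step 1: (k=1,j=0): S=124.4126, K−S=29.6274, hold=33.0018 ⇒ V=33.0018 continue | (k=1,j=1): S=158.8258, K−S=0.0000, hold=14.3895 ⇒ V=14.3895 continue  boundary S*=-
step 0: (k=0,j=0): S=140.5700, K−S=13.4700, hold=23.7970 ⇒ V=23.7970 continue  boundary S*=-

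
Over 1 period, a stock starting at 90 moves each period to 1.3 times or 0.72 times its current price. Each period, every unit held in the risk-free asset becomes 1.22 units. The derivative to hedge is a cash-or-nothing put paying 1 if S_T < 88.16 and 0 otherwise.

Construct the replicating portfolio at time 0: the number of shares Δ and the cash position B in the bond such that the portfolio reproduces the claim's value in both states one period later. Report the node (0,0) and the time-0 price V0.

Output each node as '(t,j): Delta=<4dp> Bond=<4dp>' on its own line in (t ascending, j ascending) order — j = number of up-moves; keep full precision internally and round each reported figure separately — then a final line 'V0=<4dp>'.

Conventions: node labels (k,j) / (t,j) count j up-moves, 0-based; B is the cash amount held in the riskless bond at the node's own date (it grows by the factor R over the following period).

(0,0): Delta=-0.0192 Bond=1.8372
V0=0.1131

Arbitrage-free pricing uses the up-move probability p* = (R−d)/(u−d) = 0.8621, discounting each step at R = 1.22.
Payoffs at expiry: V(1,0)=1.0000, V(1,1)=0.0000
Node (0,0) S=90.0000: V=(p*·0.0000+(1−p*)·1.0000)/1.22=0.1131; Δ=(0.0000−1.0000)/(117.0000−64.8000)=-0.0192; B=V−Δ·S=1.8372
Sanity check at the root: Δ(0,0)·S0 + B(0,0) reproduces V0 = 0.1131.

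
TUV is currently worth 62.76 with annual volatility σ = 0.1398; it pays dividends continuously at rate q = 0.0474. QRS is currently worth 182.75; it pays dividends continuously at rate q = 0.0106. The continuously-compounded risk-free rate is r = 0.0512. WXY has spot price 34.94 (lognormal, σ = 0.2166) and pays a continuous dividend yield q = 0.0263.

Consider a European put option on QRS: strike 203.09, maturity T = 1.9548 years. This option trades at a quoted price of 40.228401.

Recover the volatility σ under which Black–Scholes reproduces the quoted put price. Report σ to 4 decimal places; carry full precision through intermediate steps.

sigma = 0.3781

At σ = 0.3781 the Black–Scholes value reproduces the quote:
σ√T = 0.3781·√1.9548 = 0.528637
d₁ = (ln(S/K) + (r−q+σ²/2)T) / (σ√T) = (ln(182.75/203.09) + (0.0512−0.0106+0.3781²/2)·1.9548) / 0.528637 = (-0.105530 + 0.219094) / 0.528637 = 0.214823
d₂ = d₁ − σ√T = 0.214823 − 0.528637 = -0.313814
e^{−rT} = 0.904760
e^{−qT} = 0.979492
N(−d₁) = 0.414953,  N(−d₂) = 0.623169
V = K·e^{−rT}·N(−d₂) − S·e^{−qT}·N(−d₁) = 114.505848 − 74.277447 = 40.228401 (the observed quote) — the price is monotone increasing in volatility, hence this σ is the only solution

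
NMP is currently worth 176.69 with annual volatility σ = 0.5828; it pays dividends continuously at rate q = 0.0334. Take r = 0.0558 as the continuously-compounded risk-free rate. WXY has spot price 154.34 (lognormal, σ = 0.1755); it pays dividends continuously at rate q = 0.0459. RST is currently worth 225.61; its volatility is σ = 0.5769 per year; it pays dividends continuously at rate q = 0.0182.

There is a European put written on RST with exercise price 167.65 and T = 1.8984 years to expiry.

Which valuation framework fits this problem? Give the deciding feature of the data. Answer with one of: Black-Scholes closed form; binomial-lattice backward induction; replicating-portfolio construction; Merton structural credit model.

Key observation: everything needed for the exact continuous-time valuation of the European put on RST (strike 167.65) is given, and no feature rules the closed form out.

framework: Black-Scholes closed form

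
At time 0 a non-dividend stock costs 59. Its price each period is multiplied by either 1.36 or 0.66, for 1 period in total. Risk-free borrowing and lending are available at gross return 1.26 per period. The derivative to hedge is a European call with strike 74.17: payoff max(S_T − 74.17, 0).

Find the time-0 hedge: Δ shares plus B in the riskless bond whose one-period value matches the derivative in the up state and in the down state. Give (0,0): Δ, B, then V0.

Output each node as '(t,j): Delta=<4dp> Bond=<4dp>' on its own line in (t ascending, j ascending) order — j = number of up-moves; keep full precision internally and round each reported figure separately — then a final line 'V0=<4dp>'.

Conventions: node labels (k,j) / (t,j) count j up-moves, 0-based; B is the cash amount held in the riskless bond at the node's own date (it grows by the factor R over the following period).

(0,0): Delta=0.1470 Bond=-4.5422
V0=4.1293

Arbitrage-free pricing uses the up-move probability p* = (R−d)/(u−d) = 0.8571, discounting each step at R = 1.26.
At maturity the claim pays: V(1,0)=0.0000, V(1,1)=6.0700
Node (0,0) S=59.0000: V=(p*·6.0700+(1−p*)·0.0000)/1.26=4.1293; Δ=(6.0700−0.0000)/(80.2400−38.9400)=0.1470; B=V−Δ·S=-4.5422
Verification: the root portfolio costs Δ(0,0)·S0 + B(0,0) = 4.1293, matching V0.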